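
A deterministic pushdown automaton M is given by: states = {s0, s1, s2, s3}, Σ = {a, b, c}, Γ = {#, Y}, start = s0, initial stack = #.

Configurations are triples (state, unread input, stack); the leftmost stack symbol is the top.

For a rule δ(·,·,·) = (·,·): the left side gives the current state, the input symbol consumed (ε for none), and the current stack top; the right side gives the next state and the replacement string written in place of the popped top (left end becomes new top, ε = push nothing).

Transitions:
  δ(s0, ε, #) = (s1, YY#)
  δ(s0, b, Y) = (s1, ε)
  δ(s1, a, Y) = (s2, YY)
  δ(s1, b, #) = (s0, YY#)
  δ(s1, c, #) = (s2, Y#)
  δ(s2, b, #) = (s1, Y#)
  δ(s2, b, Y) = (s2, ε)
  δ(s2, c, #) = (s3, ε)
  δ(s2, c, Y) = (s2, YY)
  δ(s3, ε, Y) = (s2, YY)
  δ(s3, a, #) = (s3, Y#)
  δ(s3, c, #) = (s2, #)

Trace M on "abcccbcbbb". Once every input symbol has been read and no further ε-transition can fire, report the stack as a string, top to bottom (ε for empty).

(s0, abcccbcbbb, #)
  ε-move, top #: go to s1, push YY# → (s1, abcccbcbbb, YY#)
  read a, top Y: go to s2, push YY → (s2, bcccbcbbb, YYY#)
  read b, top Y: go to s2, push ε → (s2, cccbcbbb, YY#)
  read c, top Y: go to s2, push YY → (s2, ccbcbbb, YYY#)
  read c, top Y: go to s2, push YY → (s2, cbcbbb, YYYY#)
  read c, top Y: go to s2, push YY → (s2, bcbbb, YYYYY#)
  read b, top Y: go to s2, push ε → (s2, cbbb, YYYY#)
  read c, top Y: go to s2, push YY → (s2, bbb, YYYYY#)
  read b, top Y: go to s2, push ε → (s2, bb, YYYY#)
  read b, top Y: go to s2, push ε → (s2, b, YYY#)
  read b, top Y: go to s2, push ε → (s2, ε, YY#)
All input consumed in state s2 with stack YY#.

YY#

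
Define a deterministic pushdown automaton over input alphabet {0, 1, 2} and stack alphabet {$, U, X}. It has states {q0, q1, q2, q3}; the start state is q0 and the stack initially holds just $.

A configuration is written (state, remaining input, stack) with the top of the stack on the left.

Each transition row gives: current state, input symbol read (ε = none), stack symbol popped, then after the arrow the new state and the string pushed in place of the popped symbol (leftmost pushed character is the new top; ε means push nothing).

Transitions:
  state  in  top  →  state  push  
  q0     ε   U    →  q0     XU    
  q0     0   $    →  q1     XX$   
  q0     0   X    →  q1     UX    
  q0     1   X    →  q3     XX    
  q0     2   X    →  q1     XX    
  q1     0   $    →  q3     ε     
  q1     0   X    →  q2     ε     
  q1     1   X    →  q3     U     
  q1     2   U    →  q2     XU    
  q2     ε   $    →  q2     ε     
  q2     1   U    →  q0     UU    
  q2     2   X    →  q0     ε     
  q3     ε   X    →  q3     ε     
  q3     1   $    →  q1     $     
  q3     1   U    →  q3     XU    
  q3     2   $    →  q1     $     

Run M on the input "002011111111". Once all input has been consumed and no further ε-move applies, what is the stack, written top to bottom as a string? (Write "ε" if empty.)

(q0, 002011111111, $) ⊢ (q1, 02011111111, XX$) ⊢ (q2, 2011111111, X$) ⊢ (q0, 011111111, $) ⊢ (q1, 11111111, XX$) ⊢ (q3, 1111111, UX$) ⊢ (q3, 111111, XUX$) ⊢ (q3, 111111, UX$) ⊢ (q3, 11111, XUX$) ⊢ (q3, 11111, UX$) ⊢ (q3, 1111, XUX$) ⊢ (q3, 1111, UX$) ⊢ (q3, 111, XUX$) ⊢ (q3, 111, UX$) ⊢ (q3, 11, XUX$) ⊢ (q3, 11, UX$) ⊢ (q3, 1, XUX$) ⊢ (q3, 1, UX$) ⊢ (q3, ε, XUX$) ⊢ (q3, ε, UX$)
All input consumed in state q3 with stack UX$.

UX$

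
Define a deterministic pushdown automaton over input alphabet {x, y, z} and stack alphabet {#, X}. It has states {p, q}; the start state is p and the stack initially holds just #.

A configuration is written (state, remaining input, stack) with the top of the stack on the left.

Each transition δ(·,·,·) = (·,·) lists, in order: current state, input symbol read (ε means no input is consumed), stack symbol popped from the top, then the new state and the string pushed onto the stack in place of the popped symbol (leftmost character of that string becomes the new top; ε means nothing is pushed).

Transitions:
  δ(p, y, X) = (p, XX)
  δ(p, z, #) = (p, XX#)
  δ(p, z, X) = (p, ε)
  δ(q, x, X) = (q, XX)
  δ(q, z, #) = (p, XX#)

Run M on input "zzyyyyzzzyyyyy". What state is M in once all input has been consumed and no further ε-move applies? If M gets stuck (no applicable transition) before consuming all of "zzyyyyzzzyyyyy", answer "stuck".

(p, zzyyyyzzzyyyyy, #)
  read z, top #: go to p, push XX# → (p, zyyyyzzzyyyyy, XX#)
  read z, top X: go to p, push ε → (p, yyyyzzzyyyyy, X#)
  read y, top X: go to p, push XX → (p, yyyzzzyyyyy, XX#)
  read y, top X: go to p, push XX → (p, yyzzzyyyyy, XXX#)
  read y, top X: go to p, push XX → (p, yzzzyyyyy, XXXX#)
  read y, top X: go to p, push XX → (p, zzzyyyyy, XXXXX#)
  read z, top X: go to p, push ε → (p, zzyyyyy, XXXX#)
  read z, top X: go to p, push ε → (p, zyyyyy, XXX#)
  read z, top X: go to p, push ε → (p, yyyyy, XX#)
  read y, top X: go to p, push XX → (p, yyyy, XXX#)
  read y, top X: go to p, push XX → (p, yyy, XXXX#)
  read y, top X: go to p, push XX → (p, yy, XXXXX#)
  read y, top X: go to p, push XX → (p, y, XXXXXX#)
  read y, top X: go to p, push XX → (p, ε, XXXXXXX#)
All input consumed; M is in state p.

p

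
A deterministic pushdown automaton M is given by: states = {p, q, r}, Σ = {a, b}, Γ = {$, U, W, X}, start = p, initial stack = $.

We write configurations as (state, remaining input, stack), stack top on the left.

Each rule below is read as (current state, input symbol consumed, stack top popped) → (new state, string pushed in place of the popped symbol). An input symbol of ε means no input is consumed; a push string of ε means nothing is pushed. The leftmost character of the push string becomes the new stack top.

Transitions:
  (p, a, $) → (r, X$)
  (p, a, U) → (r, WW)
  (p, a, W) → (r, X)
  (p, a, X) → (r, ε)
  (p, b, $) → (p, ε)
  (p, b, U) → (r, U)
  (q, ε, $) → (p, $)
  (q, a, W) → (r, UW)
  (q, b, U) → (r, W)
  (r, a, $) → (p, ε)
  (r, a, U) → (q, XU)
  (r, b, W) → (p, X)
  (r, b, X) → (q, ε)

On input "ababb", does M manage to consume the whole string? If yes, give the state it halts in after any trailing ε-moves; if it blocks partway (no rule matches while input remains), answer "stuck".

(p, ababb, $)
  read a, top $: go to r, push X$ → (r, babb, X$)
  read b, top X: go to q, push ε → (q, abb, $)
  ε-move, top $: go to p, push $ → (p, abb, $)
  read a, top $: go to r, push X$ → (r, bb, X$)
  read b, top X: go to q, push ε → (q, b, $)
  ε-move, top $: go to p, push $ → (p, b, $)
  read b, top $: go to p, push ε → (p, ε, ε)
All input consumed; M is in state p.

p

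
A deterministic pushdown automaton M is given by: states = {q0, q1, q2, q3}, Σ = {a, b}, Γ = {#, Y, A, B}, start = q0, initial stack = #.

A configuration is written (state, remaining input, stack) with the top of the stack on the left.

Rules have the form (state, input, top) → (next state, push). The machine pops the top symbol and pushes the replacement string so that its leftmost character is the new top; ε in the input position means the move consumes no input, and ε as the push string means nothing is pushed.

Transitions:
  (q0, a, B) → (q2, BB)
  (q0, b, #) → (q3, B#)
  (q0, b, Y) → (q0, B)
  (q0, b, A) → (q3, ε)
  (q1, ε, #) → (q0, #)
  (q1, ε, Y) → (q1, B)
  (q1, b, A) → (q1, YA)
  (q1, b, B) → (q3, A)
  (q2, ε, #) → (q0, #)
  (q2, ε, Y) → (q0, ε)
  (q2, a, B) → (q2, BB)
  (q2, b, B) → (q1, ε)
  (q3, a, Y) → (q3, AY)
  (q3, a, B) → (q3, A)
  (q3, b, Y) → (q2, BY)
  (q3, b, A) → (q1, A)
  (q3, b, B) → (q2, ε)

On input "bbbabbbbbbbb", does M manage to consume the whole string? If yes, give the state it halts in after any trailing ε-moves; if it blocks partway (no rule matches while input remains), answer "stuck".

(q0, bbbabbbbbbbb, #)
  read b, top #: go to q3, push B# → (q3, bbabbbbbbbb, B#)
  read b, top B: go to q2, push ε → (q2, babbbbbbbb, #)
  ε-move, top #: go to q0, push # → (q0, babbbbbbbb, #)
  read b, top #: go to q3, push B# → (q3, abbbbbbbb, B#)
  read a, top B: go to q3, push A → (q3, bbbbbbbb, A#)
  read b, top A: go to q1, push A → (q1, bbbbbbb, A#)
  read b, top A: go to q1, push YA → (q1, bbbbbb, YA#)
  ε-move, top Y: go to q1, push B → (q1, bbbbbb, BA#)
  read b, top B: go to q3, push A → (q3, bbbbb, AA#)
  read b, top A: go to q1, push A → (q1, bbbb, AA#)
  read b, top A: go to q1, push YA → (q1, bbb, YAA#)
  ε-move, top Y: go to q1, push B → (q1, bbb, BAA#)
  read b, top B: go to q3, push A → (q3, bb, AAA#)
  read b, top A: go to q1, push A → (q1, b, AAA#)
  read b, top A: go to q1, push YA → (q1, ε, YAAA#)
  ε-move, top Y: go to q1, push B → (q1, ε, BAAA#)
All input consumed; M is in state q1.

q1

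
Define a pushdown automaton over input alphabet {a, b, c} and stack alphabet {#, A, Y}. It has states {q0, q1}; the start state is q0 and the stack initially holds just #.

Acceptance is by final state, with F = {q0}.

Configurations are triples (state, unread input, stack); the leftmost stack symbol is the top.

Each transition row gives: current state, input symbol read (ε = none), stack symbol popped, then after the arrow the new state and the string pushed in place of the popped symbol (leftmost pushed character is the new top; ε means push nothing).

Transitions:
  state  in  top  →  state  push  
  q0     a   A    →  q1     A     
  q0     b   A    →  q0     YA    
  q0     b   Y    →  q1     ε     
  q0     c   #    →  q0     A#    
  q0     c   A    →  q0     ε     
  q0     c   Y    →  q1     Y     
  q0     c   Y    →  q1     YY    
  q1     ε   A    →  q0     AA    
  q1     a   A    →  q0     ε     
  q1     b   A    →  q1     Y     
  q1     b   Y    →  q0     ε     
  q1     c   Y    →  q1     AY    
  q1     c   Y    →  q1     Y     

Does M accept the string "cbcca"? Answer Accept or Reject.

One accepting computation: (q0, cbcca, #) ⊢ (q0, bcca, A#) ⊢ (q0, cca, YA#) ⊢ (q1, ca, YA#) ⊢ (q1, a, AYA#) ⊢ (q0, ε, YA#)
All input consumed and state q0 ∈ F.

Accept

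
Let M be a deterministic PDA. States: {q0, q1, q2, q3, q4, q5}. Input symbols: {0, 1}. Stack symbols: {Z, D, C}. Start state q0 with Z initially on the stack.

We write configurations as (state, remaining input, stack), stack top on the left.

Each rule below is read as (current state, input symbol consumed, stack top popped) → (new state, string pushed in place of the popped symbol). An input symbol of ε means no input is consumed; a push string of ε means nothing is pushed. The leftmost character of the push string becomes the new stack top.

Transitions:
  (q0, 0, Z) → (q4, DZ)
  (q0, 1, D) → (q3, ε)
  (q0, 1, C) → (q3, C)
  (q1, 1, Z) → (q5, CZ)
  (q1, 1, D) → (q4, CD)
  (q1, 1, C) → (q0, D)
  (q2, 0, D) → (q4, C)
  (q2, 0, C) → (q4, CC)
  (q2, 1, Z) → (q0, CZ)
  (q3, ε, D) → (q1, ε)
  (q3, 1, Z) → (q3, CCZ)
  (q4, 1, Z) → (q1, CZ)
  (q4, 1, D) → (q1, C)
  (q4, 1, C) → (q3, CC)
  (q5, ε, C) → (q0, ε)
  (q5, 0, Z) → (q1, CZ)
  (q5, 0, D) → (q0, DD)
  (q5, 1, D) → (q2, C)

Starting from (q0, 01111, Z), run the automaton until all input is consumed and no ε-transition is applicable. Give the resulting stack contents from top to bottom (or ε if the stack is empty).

CCZ

(q0, 01111, Z) ⊢ (q4, 1111, DZ) ⊢ (q1, 111, CZ) ⊢ (q0, 11, DZ) ⊢ (q3, 1, Z) ⊢ (q3, ε, CCZ)
All input consumed in state q3 with stack CCZ.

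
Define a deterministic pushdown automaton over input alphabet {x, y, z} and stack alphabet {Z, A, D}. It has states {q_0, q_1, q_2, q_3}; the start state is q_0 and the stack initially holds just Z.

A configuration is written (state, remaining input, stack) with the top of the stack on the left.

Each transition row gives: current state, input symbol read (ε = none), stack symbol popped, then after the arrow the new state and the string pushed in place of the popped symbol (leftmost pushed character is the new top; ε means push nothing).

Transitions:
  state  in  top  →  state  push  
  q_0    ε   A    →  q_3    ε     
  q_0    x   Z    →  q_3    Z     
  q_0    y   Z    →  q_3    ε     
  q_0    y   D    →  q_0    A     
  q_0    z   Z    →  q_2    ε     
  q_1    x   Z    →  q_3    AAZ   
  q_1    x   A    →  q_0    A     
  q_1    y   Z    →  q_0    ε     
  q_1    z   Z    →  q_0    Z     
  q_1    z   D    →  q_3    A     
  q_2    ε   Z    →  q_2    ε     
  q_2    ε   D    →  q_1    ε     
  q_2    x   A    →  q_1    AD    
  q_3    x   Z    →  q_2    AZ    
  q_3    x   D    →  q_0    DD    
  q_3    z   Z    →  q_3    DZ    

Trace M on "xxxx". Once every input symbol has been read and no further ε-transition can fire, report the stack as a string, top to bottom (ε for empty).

DZ

(q_0, xxxx, Z) ⊢ (q_3, xxx, Z) ⊢ (q_2, xx, AZ) ⊢ (q_1, x, ADZ) ⊢ (q_0, ε, ADZ) ⊢ (q_3, ε, DZ)
All input consumed in state q_3 with stack DZ.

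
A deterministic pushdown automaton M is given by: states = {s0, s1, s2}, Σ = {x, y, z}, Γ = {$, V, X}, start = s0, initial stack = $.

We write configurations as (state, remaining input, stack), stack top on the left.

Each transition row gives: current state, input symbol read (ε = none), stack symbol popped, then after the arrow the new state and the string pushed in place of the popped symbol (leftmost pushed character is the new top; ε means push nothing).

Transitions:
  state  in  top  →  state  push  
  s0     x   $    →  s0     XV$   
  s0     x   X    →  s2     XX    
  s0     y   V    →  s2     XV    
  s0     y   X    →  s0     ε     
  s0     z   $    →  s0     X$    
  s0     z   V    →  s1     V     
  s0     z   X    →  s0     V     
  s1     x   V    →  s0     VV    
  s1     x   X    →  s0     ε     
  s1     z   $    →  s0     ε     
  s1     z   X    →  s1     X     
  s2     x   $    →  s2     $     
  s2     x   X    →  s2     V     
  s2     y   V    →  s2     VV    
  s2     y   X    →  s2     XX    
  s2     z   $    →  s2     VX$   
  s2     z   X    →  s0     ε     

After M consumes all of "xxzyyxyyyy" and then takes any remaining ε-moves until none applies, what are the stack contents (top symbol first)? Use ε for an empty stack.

VVVVVV$

(s0, xxzyyxyyyy, $)
  read x, top $: go to s0, push XV$ → (s0, xzyyxyyyy, XV$)
  read x, top X: go to s2, push XX → (s2, zyyxyyyy, XXV$)
  read z, top X: go to s0, push ε → (s0, yyxyyyy, XV$)
  read y, top X: go to s0, push ε → (s0, yxyyyy, V$)
  read y, top V: go to s2, push XV → (s2, xyyyy, XV$)
  read x, top X: go to s2, push V → (s2, yyyy, VV$)
  read y, top V: go to s2, push VV → (s2, yyy, VVV$)
  read y, top V: go to s2, push VV → (s2, yy, VVVV$)
  read y, top V: go to s2, push VV → (s2, y, VVVVV$)
  read y, top V: go to s2, push VV → (s2, ε, VVVVVV$)
All input consumed in state s2 with stack VVVVVV$.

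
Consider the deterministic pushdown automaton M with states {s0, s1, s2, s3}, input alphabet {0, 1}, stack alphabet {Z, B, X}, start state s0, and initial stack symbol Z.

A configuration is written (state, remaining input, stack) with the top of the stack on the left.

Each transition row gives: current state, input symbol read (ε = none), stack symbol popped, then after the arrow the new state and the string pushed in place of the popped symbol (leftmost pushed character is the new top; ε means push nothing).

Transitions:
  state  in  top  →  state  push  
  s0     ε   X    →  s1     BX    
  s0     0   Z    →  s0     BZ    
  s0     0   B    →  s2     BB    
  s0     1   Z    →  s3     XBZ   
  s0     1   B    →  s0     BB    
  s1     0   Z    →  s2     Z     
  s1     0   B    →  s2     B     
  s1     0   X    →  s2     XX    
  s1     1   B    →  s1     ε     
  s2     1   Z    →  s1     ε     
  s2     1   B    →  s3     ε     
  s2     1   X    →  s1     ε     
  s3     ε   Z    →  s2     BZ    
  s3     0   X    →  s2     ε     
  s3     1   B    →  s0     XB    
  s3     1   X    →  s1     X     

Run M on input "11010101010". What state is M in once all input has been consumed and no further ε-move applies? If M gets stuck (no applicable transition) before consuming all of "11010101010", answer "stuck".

(s0, 11010101010, Z) ⊢ (s3, 1010101010, XBZ) ⊢ (s1, 010101010, XBZ) ⊢ (s2, 10101010, XXBZ) ⊢ (s1, 0101010, XBZ) ⊢ (s2, 101010, XXBZ) ⊢ (s1, 01010, XBZ) ⊢ (s2, 1010, XXBZ) ⊢ (s1, 010, XBZ) ⊢ (s2, 10, XXBZ) ⊢ (s1, 0, XBZ) ⊢ (s2, ε, XXBZ)
All input consumed; M is in state s2.

s2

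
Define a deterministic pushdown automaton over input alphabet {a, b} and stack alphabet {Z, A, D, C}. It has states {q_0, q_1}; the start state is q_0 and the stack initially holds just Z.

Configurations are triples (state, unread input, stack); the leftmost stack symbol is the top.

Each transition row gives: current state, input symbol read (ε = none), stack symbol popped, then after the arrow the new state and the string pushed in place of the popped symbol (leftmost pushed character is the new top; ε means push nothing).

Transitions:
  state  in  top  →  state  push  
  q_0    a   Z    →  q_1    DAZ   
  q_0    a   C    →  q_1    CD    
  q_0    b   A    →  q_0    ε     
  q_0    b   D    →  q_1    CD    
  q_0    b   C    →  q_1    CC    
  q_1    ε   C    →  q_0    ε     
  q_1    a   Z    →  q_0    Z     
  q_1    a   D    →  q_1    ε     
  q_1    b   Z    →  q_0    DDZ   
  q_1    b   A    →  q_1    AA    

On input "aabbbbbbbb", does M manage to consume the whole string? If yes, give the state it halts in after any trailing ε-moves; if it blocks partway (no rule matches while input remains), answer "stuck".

(q_0, aabbbbbbbb, Z) ⊢ (q_1, abbbbbbbb, DAZ) ⊢ (q_1, bbbbbbbb, AZ) ⊢ (q_1, bbbbbbb, AAZ) ⊢ (q_1, bbbbbb, AAAZ) ⊢ (q_1, bbbbb, AAAAZ) ⊢ (q_1, bbbb, AAAAAZ) ⊢ (q_1, bbb, AAAAAAZ) ⊢ (q_1, bb, AAAAAAAZ) ⊢ (q_1, b, AAAAAAAAZ) ⊢ (q_1, ε, AAAAAAAAAZ)
All input consumed; M is in state q_1.

q_1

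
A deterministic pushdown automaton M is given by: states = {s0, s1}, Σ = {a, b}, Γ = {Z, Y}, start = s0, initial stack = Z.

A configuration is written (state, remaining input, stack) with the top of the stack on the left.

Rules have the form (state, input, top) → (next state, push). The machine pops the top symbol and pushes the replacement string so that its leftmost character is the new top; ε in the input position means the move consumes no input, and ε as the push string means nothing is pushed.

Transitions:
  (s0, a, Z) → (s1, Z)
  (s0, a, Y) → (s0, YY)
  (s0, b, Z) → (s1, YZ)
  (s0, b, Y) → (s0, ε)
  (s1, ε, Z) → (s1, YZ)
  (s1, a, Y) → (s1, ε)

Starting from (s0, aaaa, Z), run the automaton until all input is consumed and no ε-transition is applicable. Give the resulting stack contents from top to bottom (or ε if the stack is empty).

YZ

(s0, aaaa, Z)
  read a, top Z: go to s1, push Z → (s1, aaa, Z)
  ε-move, top Z: go to s1, push YZ → (s1, aaa, YZ)
  read a, top Y: go to s1, push ε → (s1, aa, Z)
  ε-move, top Z: go to s1, push YZ → (s1, aa, YZ)
  read a, top Y: go to s1, push ε → (s1, a, Z)
  ε-move, top Z: go to s1, push YZ → (s1, a, YZ)
  read a, top Y: go to s1, push ε → (s1, ε, Z)
  ε-move, top Z: go to s1, push YZ → (s1, ε, YZ)
All input consumed in state s1 with stack YZ.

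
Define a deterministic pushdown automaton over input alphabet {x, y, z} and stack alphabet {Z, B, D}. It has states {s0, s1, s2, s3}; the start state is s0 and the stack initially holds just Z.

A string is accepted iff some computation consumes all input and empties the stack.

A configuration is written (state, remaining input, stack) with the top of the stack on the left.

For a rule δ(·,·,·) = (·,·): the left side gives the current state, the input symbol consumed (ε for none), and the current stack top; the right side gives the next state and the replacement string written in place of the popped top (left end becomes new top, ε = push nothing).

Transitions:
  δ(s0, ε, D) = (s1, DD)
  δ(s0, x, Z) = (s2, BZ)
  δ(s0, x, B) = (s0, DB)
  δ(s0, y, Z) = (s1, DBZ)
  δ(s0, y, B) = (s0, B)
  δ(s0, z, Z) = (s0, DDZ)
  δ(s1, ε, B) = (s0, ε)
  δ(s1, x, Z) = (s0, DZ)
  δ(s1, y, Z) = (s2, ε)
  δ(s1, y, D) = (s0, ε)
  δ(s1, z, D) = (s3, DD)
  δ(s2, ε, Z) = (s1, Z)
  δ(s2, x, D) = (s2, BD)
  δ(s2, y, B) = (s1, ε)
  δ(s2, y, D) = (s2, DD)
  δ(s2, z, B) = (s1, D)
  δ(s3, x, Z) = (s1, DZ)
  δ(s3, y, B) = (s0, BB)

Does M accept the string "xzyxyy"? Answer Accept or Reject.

Accept

(s0, xzyxyy, Z)
  read x, top Z: go to s2, push BZ → (s2, zyxyy, BZ)
  read z, top B: go to s1, push D → (s1, yxyy, DZ)
  read y, top D: go to s0, push ε → (s0, xyy, Z)
  read x, top Z: go to s2, push BZ → (s2, yy, BZ)
  read y, top B: go to s1, push ε → (s1, y, Z)
  read y, top Z: go to s2, push ε → (s2, ε, ε)
All input consumed and the stack is empty.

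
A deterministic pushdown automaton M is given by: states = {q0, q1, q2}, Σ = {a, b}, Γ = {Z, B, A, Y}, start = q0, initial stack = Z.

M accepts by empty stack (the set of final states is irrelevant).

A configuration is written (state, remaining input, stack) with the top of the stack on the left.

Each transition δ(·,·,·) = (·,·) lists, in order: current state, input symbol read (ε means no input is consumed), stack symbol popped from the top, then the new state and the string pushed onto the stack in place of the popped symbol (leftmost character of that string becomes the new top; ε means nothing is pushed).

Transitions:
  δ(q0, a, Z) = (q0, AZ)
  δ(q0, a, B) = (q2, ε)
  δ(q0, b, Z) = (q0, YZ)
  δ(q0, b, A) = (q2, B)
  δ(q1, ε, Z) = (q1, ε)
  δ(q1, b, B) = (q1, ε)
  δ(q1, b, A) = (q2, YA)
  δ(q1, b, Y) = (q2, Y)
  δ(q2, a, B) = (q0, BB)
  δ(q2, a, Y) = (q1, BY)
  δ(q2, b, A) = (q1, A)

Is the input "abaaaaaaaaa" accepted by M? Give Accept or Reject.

(q0, abaaaaaaaaa, Z)
  read a, top Z: go to q0, push AZ → (q0, baaaaaaaaa, AZ)
  read b, top A: go to q2, push B → (q2, aaaaaaaaa, BZ)
  read a, top B: go to q0, push BB → (q0, aaaaaaaa, BBZ)
  read a, top B: go to q2, push ε → (q2, aaaaaaa, BZ)
  read a, top B: go to q0, push BB → (q0, aaaaaa, BBZ)
  read a, top B: go to q2, push ε → (q2, aaaaa, BZ)
  read a, top B: go to q0, push BB → (q0, aaaa, BBZ)
  read a, top B: go to q2, push ε → (q2, aaa, BZ)
  read a, top B: go to q0, push BB → (q0, aa, BBZ)
  read a, top B: go to q2, push ε → (q2, a, BZ)
  read a, top B: go to q0, push BB → (q0, ε, BBZ)
All input consumed; stack is BBZ, not empty, and no further ε-move applies.

Reject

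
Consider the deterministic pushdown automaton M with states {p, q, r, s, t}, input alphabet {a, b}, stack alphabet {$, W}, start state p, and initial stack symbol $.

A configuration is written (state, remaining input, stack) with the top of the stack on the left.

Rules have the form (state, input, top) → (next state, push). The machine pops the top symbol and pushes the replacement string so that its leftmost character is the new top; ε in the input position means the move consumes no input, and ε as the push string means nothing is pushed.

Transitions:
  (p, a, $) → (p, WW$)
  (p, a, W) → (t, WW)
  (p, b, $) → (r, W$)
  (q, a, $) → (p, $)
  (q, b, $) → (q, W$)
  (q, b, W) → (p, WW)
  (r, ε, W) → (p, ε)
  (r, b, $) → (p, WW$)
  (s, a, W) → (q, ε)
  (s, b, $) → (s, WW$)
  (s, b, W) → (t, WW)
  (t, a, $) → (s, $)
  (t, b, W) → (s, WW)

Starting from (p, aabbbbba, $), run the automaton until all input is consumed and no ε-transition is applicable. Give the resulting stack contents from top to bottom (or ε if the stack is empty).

(p, aabbbbba, $) ⊢ (p, abbbbba, WW$) ⊢ (t, bbbbba, WWW$) ⊢ (s, bbbba, WWWW$) ⊢ (t, bbba, WWWWW$) ⊢ (s, bba, WWWWWW$) ⊢ (t, ba, WWWWWWW$) ⊢ (s, a, WWWWWWWW$) ⊢ (q, ε, WWWWWWW$)
All input consumed in state q with stack WWWWWWW$.

WWWWWWW$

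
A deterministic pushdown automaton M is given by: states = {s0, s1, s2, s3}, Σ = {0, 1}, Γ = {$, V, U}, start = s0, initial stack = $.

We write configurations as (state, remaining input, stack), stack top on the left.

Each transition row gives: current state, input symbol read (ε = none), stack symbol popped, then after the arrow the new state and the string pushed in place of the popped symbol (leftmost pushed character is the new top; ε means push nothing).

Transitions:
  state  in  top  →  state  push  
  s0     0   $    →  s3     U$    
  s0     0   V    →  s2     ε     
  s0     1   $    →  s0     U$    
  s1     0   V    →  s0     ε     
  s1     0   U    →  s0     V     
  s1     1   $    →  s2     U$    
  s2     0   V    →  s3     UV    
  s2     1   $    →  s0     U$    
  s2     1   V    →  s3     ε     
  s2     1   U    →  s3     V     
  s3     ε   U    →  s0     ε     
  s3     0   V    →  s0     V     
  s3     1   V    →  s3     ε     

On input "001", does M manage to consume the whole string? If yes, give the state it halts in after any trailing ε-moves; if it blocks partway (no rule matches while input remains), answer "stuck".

(s0, 001, $)
  read 0, top $: go to s3, push U$ → (s3, 01, U$)
  ε-move, top U: go to s0, push ε → (s0, 01, $)
  read 0, top $: go to s3, push U$ → (s3, 1, U$)
  ε-move, top U: go to s0, push ε → (s0, 1, $)
  read 1, top $: go to s0, push U$ → (s0, ε, U$)
All input consumed; M is in state s0.

s0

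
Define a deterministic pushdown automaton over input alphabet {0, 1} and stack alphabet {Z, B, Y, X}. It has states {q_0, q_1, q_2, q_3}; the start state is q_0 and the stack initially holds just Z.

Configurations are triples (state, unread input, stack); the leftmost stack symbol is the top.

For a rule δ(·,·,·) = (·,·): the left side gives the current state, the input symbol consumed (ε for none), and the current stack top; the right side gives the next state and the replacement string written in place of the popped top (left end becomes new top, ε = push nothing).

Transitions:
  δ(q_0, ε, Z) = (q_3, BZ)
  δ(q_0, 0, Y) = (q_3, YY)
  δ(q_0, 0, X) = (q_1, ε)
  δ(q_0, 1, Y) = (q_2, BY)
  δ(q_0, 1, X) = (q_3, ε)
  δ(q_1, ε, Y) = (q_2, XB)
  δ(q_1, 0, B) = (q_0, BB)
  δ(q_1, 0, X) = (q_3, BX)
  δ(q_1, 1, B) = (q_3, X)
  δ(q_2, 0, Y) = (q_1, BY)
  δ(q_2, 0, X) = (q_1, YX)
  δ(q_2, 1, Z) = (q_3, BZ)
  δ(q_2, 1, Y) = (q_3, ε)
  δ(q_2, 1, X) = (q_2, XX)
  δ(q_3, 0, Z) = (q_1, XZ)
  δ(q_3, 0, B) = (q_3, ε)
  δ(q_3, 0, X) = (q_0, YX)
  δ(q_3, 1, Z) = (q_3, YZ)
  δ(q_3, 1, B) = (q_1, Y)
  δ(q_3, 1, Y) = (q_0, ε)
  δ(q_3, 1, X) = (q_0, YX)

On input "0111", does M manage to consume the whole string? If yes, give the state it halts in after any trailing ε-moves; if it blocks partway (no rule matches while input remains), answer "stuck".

q_2

(q_0, 0111, Z) ⊢ (q_3, 0111, BZ) ⊢ (q_3, 111, Z) ⊢ (q_3, 11, YZ) ⊢ (q_0, 1, Z) ⊢ (q_3, 1, BZ) ⊢ (q_1, ε, YZ) ⊢ (q_2, ε, XBZ)
All input consumed; M is in state q_2.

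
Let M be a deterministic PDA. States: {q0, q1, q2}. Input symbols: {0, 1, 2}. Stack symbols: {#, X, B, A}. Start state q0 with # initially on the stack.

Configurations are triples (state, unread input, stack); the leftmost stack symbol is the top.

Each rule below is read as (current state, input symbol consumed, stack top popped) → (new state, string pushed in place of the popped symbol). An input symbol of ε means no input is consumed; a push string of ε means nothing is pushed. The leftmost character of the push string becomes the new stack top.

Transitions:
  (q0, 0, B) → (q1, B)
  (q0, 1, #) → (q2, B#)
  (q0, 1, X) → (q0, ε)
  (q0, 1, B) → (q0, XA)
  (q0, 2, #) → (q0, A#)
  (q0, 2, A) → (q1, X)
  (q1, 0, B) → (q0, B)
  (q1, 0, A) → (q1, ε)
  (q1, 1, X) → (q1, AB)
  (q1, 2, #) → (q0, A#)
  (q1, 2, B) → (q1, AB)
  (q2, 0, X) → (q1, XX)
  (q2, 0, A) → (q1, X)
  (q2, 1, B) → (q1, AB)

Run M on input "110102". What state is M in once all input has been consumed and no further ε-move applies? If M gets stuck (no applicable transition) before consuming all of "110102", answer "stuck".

(q0, 110102, #) ⊢ (q2, 10102, B#) ⊢ (q1, 0102, AB#) ⊢ (q1, 102, B#)
No transition for (q1, 1, top B); M blocks with input 102 remaining.

stuck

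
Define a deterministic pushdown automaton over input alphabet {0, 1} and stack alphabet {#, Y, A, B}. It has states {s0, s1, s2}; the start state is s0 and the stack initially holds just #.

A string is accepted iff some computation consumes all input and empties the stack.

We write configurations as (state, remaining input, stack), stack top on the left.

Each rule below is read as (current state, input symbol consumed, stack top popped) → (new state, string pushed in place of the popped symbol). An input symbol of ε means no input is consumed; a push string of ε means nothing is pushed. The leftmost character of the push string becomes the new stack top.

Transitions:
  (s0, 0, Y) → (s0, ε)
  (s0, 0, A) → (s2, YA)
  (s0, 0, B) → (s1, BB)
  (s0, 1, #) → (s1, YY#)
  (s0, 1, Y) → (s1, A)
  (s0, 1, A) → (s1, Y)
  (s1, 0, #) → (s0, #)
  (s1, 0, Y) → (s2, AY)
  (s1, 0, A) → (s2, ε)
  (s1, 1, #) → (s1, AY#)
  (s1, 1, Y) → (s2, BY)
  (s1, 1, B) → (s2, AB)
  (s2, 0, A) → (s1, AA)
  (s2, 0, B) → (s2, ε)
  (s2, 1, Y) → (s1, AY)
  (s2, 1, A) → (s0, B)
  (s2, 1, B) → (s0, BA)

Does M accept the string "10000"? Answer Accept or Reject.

Reject

(s0, 10000, #) ⊢ (s1, 0000, YY#) ⊢ (s2, 000, AYY#) ⊢ (s1, 00, AAYY#) ⊢ (s2, 0, AYY#) ⊢ (s1, ε, AAYY#)
All input consumed; stack is AAYY#, not empty, and no further ε-move applies.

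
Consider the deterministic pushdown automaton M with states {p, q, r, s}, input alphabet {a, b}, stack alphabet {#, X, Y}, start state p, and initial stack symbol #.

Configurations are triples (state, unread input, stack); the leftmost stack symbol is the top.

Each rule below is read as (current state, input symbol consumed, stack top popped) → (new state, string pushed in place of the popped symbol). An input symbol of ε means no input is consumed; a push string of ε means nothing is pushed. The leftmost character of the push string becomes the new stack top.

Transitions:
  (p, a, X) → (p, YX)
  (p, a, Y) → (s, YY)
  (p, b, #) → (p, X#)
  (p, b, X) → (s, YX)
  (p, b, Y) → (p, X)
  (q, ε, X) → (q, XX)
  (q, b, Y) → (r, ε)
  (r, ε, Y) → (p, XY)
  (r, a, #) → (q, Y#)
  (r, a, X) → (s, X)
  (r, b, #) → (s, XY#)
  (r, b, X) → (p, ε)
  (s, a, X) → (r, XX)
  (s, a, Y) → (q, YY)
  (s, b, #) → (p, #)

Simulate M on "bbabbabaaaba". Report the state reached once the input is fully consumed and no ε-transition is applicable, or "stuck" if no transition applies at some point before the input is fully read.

p

(p, bbabbabaaaba, #) ⊢ (p, babbabaaaba, X#) ⊢ (s, abbabaaaba, YX#) ⊢ (q, bbabaaaba, YYX#) ⊢ (r, babaaaba, YX#) ⊢ (p, babaaaba, XYX#) ⊢ (s, abaaaba, YXYX#) ⊢ (q, baaaba, YYXYX#) ⊢ (r, aaaba, YXYX#) ⊢ (p, aaaba, XYXYX#) ⊢ (p, aaba, YXYXYX#) ⊢ (s, aba, YYXYXYX#) ⊢ (q, ba, YYYXYXYX#) ⊢ (r, a, YYXYXYX#) ⊢ (p, a, XYYXYXYX#) ⊢ (p, ε, YXYYXYXYX#)
All input consumed; M is in state p.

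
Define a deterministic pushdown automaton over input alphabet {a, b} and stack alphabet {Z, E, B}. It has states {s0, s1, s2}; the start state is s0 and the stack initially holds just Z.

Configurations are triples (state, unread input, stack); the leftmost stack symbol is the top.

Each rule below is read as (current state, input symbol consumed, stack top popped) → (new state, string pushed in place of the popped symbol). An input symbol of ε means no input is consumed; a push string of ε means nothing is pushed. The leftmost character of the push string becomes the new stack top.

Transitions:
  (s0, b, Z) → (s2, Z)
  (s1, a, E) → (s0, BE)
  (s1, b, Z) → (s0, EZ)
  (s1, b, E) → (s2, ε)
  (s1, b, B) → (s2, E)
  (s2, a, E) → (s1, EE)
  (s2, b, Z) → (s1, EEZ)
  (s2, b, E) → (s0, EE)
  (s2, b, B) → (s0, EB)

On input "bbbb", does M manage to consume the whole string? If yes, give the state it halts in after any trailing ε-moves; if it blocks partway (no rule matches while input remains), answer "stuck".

(s0, bbbb, Z) ⊢ (s2, bbb, Z) ⊢ (s1, bb, EEZ) ⊢ (s2, b, EZ) ⊢ (s0, ε, EEZ)
All input consumed; M is in state s0.

s0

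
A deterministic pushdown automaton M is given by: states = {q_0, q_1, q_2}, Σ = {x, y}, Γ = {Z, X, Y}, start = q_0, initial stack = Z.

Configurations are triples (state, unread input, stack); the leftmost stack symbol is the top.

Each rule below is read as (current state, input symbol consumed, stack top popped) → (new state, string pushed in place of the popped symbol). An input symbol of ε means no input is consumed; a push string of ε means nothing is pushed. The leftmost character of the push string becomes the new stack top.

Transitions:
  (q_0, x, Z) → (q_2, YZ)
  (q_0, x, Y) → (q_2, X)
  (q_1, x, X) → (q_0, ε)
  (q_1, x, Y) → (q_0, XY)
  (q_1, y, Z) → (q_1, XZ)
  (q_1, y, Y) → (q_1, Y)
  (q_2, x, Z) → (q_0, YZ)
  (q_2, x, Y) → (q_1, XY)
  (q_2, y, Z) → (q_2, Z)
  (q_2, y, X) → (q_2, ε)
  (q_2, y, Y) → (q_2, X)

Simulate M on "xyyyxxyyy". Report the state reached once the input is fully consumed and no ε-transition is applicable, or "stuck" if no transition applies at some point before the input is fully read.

q_2

(q_0, xyyyxxyyy, Z)
  read x, top Z: go to q_2, push YZ → (q_2, yyyxxyyy, YZ)
  read y, top Y: go to q_2, push X → (q_2, yyxxyyy, XZ)
  read y, top X: go to q_2, push ε → (q_2, yxxyyy, Z)
  read y, top Z: go to q_2, push Z → (q_2, xxyyy, Z)
  read x, top Z: go to q_0, push YZ → (q_0, xyyy, YZ)
  read x, top Y: go to q_2, push X → (q_2, yyy, XZ)
  read y, top X: go to q_2, push ε → (q_2, yy, Z)
  read y, top Z: go to q_2, push Z → (q_2, y, Z)
  read y, top Z: go to q_2, push Z → (q_2, ε, Z)
All input consumed; M is in state q_2.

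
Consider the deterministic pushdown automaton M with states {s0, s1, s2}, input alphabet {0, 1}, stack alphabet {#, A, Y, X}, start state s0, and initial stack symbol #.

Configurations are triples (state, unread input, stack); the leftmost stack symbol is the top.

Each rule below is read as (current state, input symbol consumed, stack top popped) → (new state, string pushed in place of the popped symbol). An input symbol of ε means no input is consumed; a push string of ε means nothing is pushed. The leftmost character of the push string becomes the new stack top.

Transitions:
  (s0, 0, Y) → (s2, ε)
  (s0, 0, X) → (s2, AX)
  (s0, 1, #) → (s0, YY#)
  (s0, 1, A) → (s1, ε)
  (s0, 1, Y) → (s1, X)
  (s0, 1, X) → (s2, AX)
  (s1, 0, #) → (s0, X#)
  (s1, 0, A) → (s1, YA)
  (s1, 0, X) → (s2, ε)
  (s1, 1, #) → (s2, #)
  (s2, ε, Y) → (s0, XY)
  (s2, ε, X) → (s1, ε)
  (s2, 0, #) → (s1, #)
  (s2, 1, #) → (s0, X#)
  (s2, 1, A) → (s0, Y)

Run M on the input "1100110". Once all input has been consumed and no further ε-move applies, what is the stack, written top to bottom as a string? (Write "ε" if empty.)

(s0, 1100110, #) ⊢ (s0, 100110, YY#) ⊢ (s1, 00110, XY#) ⊢ (s2, 0110, Y#) ⊢ (s0, 0110, XY#) ⊢ (s2, 110, AXY#) ⊢ (s0, 10, YXY#) ⊢ (s1, 0, XXY#) ⊢ (s2, ε, XY#) ⊢ (s1, ε, Y#)
All input consumed in state s1 with stack Y#.

Y#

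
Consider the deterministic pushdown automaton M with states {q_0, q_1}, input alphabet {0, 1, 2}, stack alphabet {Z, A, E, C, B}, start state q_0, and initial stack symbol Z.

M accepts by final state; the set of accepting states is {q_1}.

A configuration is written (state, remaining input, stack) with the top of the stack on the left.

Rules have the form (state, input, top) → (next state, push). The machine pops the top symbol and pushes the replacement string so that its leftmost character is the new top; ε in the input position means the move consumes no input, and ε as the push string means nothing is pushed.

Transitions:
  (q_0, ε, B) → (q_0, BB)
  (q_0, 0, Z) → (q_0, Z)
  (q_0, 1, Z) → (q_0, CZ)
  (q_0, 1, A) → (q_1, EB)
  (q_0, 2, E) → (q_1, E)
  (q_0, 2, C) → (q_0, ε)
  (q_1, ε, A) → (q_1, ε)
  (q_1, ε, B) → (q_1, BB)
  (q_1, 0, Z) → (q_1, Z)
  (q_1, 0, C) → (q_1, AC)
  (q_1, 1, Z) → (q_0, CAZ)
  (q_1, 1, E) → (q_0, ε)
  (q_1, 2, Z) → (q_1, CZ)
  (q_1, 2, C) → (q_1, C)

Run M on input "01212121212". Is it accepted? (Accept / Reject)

Reject

(q_0, 01212121212, Z)
  read 0, top Z: go to q_0, push Z → (q_0, 1212121212, Z)
  read 1, top Z: go to q_0, push CZ → (q_0, 212121212, CZ)
  read 2, top C: go to q_0, push ε → (q_0, 12121212, Z)
  read 1, top Z: go to q_0, push CZ → (q_0, 2121212, CZ)
  read 2, top C: go to q_0, push ε → (q_0, 121212, Z)
  read 1, top Z: go to q_0, push CZ → (q_0, 21212, CZ)
  read 2, top C: go to q_0, push ε → (q_0, 1212, Z)
  read 1, top Z: go to q_0, push CZ → (q_0, 212, CZ)
  read 2, top C: go to q_0, push ε → (q_0, 12, Z)
  read 1, top Z: go to q_0, push CZ → (q_0, 2, CZ)
  read 2, top C: go to q_0, push ε → (q_0, ε, Z)
All input consumed; state q_0 ∉ F and no further ε-move applies.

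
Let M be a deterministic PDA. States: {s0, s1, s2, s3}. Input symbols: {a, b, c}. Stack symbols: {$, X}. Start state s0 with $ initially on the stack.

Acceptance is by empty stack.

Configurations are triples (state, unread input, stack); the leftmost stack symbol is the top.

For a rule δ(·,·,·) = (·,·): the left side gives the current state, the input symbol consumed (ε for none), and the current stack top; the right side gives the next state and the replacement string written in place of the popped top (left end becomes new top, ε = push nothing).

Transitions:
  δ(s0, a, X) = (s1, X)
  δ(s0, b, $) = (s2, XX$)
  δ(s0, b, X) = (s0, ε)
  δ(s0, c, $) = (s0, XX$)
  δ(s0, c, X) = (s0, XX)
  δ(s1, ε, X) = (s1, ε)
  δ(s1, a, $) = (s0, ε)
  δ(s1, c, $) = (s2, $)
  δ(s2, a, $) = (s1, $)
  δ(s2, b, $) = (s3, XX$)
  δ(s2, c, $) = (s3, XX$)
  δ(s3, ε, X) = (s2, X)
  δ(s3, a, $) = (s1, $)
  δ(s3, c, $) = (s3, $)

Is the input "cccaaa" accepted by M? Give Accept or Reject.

(s0, cccaaa, $)
  read c, top $: go to s0, push XX$ → (s0, ccaaa, XX$)
  read c, top X: go to s0, push XX → (s0, caaa, XXX$)
  read c, top X: go to s0, push XX → (s0, aaa, XXXX$)
  read a, top X: go to s1, push X → (s1, aa, XXXX$)
  ε-move, top X: go to s1, push ε → (s1, aa, XXX$)
  ε-move, top X: go to s1, push ε → (s1, aa, XX$)
  ε-move, top X: go to s1, push ε → (s1, aa, X$)
  ε-move, top X: go to s1, push ε → (s1, aa, $)
  read a, top $: go to s0, push ε → (s0, a, ε)
No transition applies at (s0, a, ε); input not fully consumed.

Reject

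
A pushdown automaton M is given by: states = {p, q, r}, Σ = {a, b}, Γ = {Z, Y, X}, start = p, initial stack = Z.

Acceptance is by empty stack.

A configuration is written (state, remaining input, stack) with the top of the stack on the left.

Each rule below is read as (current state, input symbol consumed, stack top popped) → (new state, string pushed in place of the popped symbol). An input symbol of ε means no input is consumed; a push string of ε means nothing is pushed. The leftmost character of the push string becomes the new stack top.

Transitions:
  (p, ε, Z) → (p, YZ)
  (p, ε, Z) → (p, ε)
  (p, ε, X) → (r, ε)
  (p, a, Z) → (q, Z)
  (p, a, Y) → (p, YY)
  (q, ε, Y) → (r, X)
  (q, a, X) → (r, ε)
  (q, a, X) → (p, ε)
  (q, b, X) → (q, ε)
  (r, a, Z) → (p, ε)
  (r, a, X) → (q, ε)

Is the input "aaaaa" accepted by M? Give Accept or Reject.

Reject

No computation consumes all input and empties the stack.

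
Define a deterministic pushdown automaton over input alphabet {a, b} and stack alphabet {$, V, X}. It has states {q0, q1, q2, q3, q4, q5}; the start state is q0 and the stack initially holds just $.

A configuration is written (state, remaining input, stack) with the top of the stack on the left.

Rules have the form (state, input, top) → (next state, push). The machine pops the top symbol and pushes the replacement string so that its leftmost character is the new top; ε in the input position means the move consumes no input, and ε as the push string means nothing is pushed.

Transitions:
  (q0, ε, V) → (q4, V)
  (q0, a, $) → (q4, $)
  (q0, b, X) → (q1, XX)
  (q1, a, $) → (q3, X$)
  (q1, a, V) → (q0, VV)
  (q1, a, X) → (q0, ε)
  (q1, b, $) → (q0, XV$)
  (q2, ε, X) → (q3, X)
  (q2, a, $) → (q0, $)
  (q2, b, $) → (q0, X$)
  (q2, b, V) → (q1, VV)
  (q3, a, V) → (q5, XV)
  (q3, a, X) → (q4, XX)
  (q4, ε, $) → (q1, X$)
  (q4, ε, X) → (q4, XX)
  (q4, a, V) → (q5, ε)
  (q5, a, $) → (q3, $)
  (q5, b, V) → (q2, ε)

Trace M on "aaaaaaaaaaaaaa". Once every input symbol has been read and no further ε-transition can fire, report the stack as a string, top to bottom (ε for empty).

$

(q0, aaaaaaaaaaaaaa, $) ⊢ (q4, aaaaaaaaaaaaa, $) ⊢ (q1, aaaaaaaaaaaaa, X$) ⊢ (q0, aaaaaaaaaaaa, $) ⊢ (q4, aaaaaaaaaaa, $) ⊢ (q1, aaaaaaaaaaa, X$) ⊢ (q0, aaaaaaaaaa, $) ⊢ (q4, aaaaaaaaa, $) ⊢ (q1, aaaaaaaaa, X$) ⊢ (q0, aaaaaaaa, $) ⊢ (q4, aaaaaaa, $) ⊢ (q1, aaaaaaa, X$) ⊢ (q0, aaaaaa, $) ⊢ (q4, aaaaa, $) ⊢ (q1, aaaaa, X$) ⊢ (q0, aaaa, $) ⊢ (q4, aaa, $) ⊢ (q1, aaa, X$) ⊢ (q0, aa, $) ⊢ (q4, a, $) ⊢ (q1, a, X$) ⊢ (q0, ε, $)
All input consumed in state q0 with stack $.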